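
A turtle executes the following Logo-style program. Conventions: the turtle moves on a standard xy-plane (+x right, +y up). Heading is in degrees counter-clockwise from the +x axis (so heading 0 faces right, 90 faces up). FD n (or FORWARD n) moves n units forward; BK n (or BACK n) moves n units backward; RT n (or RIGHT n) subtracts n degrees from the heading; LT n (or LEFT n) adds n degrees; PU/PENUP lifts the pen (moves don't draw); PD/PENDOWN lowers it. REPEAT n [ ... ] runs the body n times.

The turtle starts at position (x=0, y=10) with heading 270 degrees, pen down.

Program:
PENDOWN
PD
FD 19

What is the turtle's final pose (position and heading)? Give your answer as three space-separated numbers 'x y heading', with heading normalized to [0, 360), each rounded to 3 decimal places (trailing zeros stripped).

Answer: 0 -9 270

Derivation:
Executing turtle program step by step:
Start: pos=(0,10), heading=270, pen down
PD: pen down
PD: pen down
FD 19: (0,10) -> (0,-9) [heading=270, draw]
Final: pos=(0,-9), heading=270, 1 segment(s) drawn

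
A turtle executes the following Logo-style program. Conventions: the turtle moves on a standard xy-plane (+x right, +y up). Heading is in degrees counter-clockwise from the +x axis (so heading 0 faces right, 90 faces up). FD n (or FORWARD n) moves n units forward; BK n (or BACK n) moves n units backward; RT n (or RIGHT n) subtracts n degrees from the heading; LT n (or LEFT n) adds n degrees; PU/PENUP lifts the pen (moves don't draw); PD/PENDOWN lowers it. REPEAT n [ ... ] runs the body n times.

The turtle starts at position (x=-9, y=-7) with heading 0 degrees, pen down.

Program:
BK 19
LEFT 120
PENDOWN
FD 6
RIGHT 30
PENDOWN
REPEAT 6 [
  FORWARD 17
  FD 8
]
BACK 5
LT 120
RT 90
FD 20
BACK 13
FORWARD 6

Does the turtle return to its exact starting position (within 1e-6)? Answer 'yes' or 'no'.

Executing turtle program step by step:
Start: pos=(-9,-7), heading=0, pen down
BK 19: (-9,-7) -> (-28,-7) [heading=0, draw]
LT 120: heading 0 -> 120
PD: pen down
FD 6: (-28,-7) -> (-31,-1.804) [heading=120, draw]
RT 30: heading 120 -> 90
PD: pen down
REPEAT 6 [
  -- iteration 1/6 --
  FD 17: (-31,-1.804) -> (-31,15.196) [heading=90, draw]
  FD 8: (-31,15.196) -> (-31,23.196) [heading=90, draw]
  -- iteration 2/6 --
  FD 17: (-31,23.196) -> (-31,40.196) [heading=90, draw]
  FD 8: (-31,40.196) -> (-31,48.196) [heading=90, draw]
  -- iteration 3/6 --
  FD 17: (-31,48.196) -> (-31,65.196) [heading=90, draw]
  FD 8: (-31,65.196) -> (-31,73.196) [heading=90, draw]
  -- iteration 4/6 --
  FD 17: (-31,73.196) -> (-31,90.196) [heading=90, draw]
  FD 8: (-31,90.196) -> (-31,98.196) [heading=90, draw]
  -- iteration 5/6 --
  FD 17: (-31,98.196) -> (-31,115.196) [heading=90, draw]
  FD 8: (-31,115.196) -> (-31,123.196) [heading=90, draw]
  -- iteration 6/6 --
  FD 17: (-31,123.196) -> (-31,140.196) [heading=90, draw]
  FD 8: (-31,140.196) -> (-31,148.196) [heading=90, draw]
]
BK 5: (-31,148.196) -> (-31,143.196) [heading=90, draw]
LT 120: heading 90 -> 210
RT 90: heading 210 -> 120
FD 20: (-31,143.196) -> (-41,160.517) [heading=120, draw]
BK 13: (-41,160.517) -> (-34.5,149.258) [heading=120, draw]
FD 6: (-34.5,149.258) -> (-37.5,154.454) [heading=120, draw]
Final: pos=(-37.5,154.454), heading=120, 18 segment(s) drawn

Start position: (-9, -7)
Final position: (-37.5, 154.454)
Distance = 163.951; >= 1e-6 -> NOT closed

Answer: no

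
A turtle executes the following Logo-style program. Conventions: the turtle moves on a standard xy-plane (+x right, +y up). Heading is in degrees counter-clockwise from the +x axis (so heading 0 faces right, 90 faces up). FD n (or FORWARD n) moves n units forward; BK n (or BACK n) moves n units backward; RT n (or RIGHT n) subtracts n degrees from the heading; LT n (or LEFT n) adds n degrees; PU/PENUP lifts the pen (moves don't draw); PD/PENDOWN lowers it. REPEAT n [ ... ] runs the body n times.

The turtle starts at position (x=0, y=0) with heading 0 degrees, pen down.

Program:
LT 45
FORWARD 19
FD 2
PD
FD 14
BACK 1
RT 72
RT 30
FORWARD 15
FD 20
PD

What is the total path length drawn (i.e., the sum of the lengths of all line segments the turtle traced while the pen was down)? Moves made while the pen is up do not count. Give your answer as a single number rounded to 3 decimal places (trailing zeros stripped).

Executing turtle program step by step:
Start: pos=(0,0), heading=0, pen down
LT 45: heading 0 -> 45
FD 19: (0,0) -> (13.435,13.435) [heading=45, draw]
FD 2: (13.435,13.435) -> (14.849,14.849) [heading=45, draw]
PD: pen down
FD 14: (14.849,14.849) -> (24.749,24.749) [heading=45, draw]
BK 1: (24.749,24.749) -> (24.042,24.042) [heading=45, draw]
RT 72: heading 45 -> 333
RT 30: heading 333 -> 303
FD 15: (24.042,24.042) -> (32.211,11.462) [heading=303, draw]
FD 20: (32.211,11.462) -> (43.104,-5.312) [heading=303, draw]
PD: pen down
Final: pos=(43.104,-5.312), heading=303, 6 segment(s) drawn

Segment lengths:
  seg 1: (0,0) -> (13.435,13.435), length = 19
  seg 2: (13.435,13.435) -> (14.849,14.849), length = 2
  seg 3: (14.849,14.849) -> (24.749,24.749), length = 14
  seg 4: (24.749,24.749) -> (24.042,24.042), length = 1
  seg 5: (24.042,24.042) -> (32.211,11.462), length = 15
  seg 6: (32.211,11.462) -> (43.104,-5.312), length = 20
Total = 71

Answer: 71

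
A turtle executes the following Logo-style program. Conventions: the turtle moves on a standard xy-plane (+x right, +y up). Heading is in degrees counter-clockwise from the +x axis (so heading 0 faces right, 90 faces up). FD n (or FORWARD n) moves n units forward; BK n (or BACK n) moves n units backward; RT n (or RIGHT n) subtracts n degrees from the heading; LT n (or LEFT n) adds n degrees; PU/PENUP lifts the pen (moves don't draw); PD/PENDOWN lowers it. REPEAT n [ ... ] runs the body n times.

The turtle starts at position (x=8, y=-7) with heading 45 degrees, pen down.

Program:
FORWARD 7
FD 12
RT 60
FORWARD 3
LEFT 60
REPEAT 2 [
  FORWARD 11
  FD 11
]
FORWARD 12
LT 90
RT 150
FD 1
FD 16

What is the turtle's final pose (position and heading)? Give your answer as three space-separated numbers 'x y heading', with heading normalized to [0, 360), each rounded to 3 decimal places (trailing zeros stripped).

Answer: 80.352 40.857 345

Derivation:
Executing turtle program step by step:
Start: pos=(8,-7), heading=45, pen down
FD 7: (8,-7) -> (12.95,-2.05) [heading=45, draw]
FD 12: (12.95,-2.05) -> (21.435,6.435) [heading=45, draw]
RT 60: heading 45 -> 345
FD 3: (21.435,6.435) -> (24.333,5.659) [heading=345, draw]
LT 60: heading 345 -> 45
REPEAT 2 [
  -- iteration 1/2 --
  FD 11: (24.333,5.659) -> (32.111,13.437) [heading=45, draw]
  FD 11: (32.111,13.437) -> (39.889,21.215) [heading=45, draw]
  -- iteration 2/2 --
  FD 11: (39.889,21.215) -> (47.667,28.993) [heading=45, draw]
  FD 11: (47.667,28.993) -> (55.446,36.771) [heading=45, draw]
]
FD 12: (55.446,36.771) -> (63.931,45.257) [heading=45, draw]
LT 90: heading 45 -> 135
RT 150: heading 135 -> 345
FD 1: (63.931,45.257) -> (64.897,44.998) [heading=345, draw]
FD 16: (64.897,44.998) -> (80.352,40.857) [heading=345, draw]
Final: pos=(80.352,40.857), heading=345, 10 segment(s) drawn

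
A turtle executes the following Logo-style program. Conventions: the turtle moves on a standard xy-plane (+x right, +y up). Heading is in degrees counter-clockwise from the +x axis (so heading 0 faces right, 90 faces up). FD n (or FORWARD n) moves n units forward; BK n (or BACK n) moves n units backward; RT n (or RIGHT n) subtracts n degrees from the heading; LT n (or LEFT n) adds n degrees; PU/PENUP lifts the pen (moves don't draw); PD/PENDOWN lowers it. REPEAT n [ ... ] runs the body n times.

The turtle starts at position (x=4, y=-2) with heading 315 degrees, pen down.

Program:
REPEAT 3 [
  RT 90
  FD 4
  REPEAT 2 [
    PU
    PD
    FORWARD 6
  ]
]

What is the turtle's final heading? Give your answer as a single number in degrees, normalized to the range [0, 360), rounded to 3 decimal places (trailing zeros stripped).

Executing turtle program step by step:
Start: pos=(4,-2), heading=315, pen down
REPEAT 3 [
  -- iteration 1/3 --
  RT 90: heading 315 -> 225
  FD 4: (4,-2) -> (1.172,-4.828) [heading=225, draw]
  REPEAT 2 [
    -- iteration 1/2 --
    PU: pen up
    PD: pen down
    FD 6: (1.172,-4.828) -> (-3.071,-9.071) [heading=225, draw]
    -- iteration 2/2 --
    PU: pen up
    PD: pen down
    FD 6: (-3.071,-9.071) -> (-7.314,-13.314) [heading=225, draw]
  ]
  -- iteration 2/3 --
  RT 90: heading 225 -> 135
  FD 4: (-7.314,-13.314) -> (-10.142,-10.485) [heading=135, draw]
  REPEAT 2 [
    -- iteration 1/2 --
    PU: pen up
    PD: pen down
    FD 6: (-10.142,-10.485) -> (-14.385,-6.243) [heading=135, draw]
    -- iteration 2/2 --
    PU: pen up
    PD: pen down
    FD 6: (-14.385,-6.243) -> (-18.627,-2) [heading=135, draw]
  ]
  -- iteration 3/3 --
  RT 90: heading 135 -> 45
  FD 4: (-18.627,-2) -> (-15.799,0.828) [heading=45, draw]
  REPEAT 2 [
    -- iteration 1/2 --
    PU: pen up
    PD: pen down
    FD 6: (-15.799,0.828) -> (-11.556,5.071) [heading=45, draw]
    -- iteration 2/2 --
    PU: pen up
    PD: pen down
    FD 6: (-11.556,5.071) -> (-7.314,9.314) [heading=45, draw]
  ]
]
Final: pos=(-7.314,9.314), heading=45, 9 segment(s) drawn

Answer: 45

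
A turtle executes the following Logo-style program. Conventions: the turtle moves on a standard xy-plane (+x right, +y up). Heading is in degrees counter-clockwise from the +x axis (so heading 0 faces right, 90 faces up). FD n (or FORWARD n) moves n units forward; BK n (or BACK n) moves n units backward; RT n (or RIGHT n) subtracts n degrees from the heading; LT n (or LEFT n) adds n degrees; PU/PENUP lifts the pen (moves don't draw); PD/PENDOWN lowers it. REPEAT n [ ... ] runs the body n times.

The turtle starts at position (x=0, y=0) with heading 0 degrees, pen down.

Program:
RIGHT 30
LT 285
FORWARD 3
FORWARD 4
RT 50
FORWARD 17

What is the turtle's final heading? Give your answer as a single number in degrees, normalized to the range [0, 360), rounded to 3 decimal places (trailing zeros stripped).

Executing turtle program step by step:
Start: pos=(0,0), heading=0, pen down
RT 30: heading 0 -> 330
LT 285: heading 330 -> 255
FD 3: (0,0) -> (-0.776,-2.898) [heading=255, draw]
FD 4: (-0.776,-2.898) -> (-1.812,-6.761) [heading=255, draw]
RT 50: heading 255 -> 205
FD 17: (-1.812,-6.761) -> (-17.219,-13.946) [heading=205, draw]
Final: pos=(-17.219,-13.946), heading=205, 3 segment(s) drawn

Answer: 205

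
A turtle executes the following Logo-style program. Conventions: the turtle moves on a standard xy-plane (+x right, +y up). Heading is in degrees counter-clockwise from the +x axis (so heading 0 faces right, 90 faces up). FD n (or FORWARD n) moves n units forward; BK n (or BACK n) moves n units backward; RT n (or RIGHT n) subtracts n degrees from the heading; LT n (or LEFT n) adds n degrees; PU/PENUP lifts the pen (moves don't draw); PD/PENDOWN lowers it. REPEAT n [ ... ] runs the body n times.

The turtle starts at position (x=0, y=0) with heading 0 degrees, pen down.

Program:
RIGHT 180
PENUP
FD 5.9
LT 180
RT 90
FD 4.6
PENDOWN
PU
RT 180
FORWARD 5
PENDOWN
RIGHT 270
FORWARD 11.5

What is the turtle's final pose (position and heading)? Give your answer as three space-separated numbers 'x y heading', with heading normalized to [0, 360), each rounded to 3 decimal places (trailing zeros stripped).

Executing turtle program step by step:
Start: pos=(0,0), heading=0, pen down
RT 180: heading 0 -> 180
PU: pen up
FD 5.9: (0,0) -> (-5.9,0) [heading=180, move]
LT 180: heading 180 -> 0
RT 90: heading 0 -> 270
FD 4.6: (-5.9,0) -> (-5.9,-4.6) [heading=270, move]
PD: pen down
PU: pen up
RT 180: heading 270 -> 90
FD 5: (-5.9,-4.6) -> (-5.9,0.4) [heading=90, move]
PD: pen down
RT 270: heading 90 -> 180
FD 11.5: (-5.9,0.4) -> (-17.4,0.4) [heading=180, draw]
Final: pos=(-17.4,0.4), heading=180, 1 segment(s) drawn

Answer: -17.4 0.4 180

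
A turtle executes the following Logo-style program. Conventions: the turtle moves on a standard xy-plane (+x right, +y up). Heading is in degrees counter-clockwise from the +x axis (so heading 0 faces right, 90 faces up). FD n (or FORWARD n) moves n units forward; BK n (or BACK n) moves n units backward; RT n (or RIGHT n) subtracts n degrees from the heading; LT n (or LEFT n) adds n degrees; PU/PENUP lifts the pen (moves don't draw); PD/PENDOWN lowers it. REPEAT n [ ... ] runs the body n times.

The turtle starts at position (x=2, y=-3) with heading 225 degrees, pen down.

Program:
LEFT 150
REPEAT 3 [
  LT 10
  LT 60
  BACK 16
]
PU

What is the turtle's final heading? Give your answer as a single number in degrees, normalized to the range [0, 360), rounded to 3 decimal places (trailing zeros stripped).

Answer: 225

Derivation:
Executing turtle program step by step:
Start: pos=(2,-3), heading=225, pen down
LT 150: heading 225 -> 15
REPEAT 3 [
  -- iteration 1/3 --
  LT 10: heading 15 -> 25
  LT 60: heading 25 -> 85
  BK 16: (2,-3) -> (0.606,-18.939) [heading=85, draw]
  -- iteration 2/3 --
  LT 10: heading 85 -> 95
  LT 60: heading 95 -> 155
  BK 16: (0.606,-18.939) -> (15.106,-25.701) [heading=155, draw]
  -- iteration 3/3 --
  LT 10: heading 155 -> 165
  LT 60: heading 165 -> 225
  BK 16: (15.106,-25.701) -> (26.42,-14.387) [heading=225, draw]
]
PU: pen up
Final: pos=(26.42,-14.387), heading=225, 3 segment(s) drawn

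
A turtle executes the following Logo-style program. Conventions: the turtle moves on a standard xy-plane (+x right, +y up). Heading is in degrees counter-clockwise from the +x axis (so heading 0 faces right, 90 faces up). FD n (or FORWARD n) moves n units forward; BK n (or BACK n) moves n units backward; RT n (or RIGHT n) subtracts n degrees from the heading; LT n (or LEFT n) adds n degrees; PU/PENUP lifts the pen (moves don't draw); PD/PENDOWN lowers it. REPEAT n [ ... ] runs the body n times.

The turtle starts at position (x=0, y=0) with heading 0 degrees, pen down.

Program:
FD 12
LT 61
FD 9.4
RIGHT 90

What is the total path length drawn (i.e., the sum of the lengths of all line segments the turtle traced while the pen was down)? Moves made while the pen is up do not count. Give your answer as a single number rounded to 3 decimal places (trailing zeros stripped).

Answer: 21.4

Derivation:
Executing turtle program step by step:
Start: pos=(0,0), heading=0, pen down
FD 12: (0,0) -> (12,0) [heading=0, draw]
LT 61: heading 0 -> 61
FD 9.4: (12,0) -> (16.557,8.221) [heading=61, draw]
RT 90: heading 61 -> 331
Final: pos=(16.557,8.221), heading=331, 2 segment(s) drawn

Segment lengths:
  seg 1: (0,0) -> (12,0), length = 12
  seg 2: (12,0) -> (16.557,8.221), length = 9.4
Total = 21.4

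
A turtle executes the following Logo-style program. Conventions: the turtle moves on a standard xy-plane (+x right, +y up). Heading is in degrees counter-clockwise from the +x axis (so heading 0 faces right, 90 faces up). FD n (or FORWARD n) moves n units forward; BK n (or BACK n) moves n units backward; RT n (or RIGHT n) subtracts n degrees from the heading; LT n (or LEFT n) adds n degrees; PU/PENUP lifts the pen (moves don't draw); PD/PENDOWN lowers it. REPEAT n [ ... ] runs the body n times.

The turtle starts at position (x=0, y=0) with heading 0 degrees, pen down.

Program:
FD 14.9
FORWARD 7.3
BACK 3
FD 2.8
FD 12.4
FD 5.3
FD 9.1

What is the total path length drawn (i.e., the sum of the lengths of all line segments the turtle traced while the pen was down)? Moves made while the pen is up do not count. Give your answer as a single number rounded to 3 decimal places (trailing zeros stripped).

Executing turtle program step by step:
Start: pos=(0,0), heading=0, pen down
FD 14.9: (0,0) -> (14.9,0) [heading=0, draw]
FD 7.3: (14.9,0) -> (22.2,0) [heading=0, draw]
BK 3: (22.2,0) -> (19.2,0) [heading=0, draw]
FD 2.8: (19.2,0) -> (22,0) [heading=0, draw]
FD 12.4: (22,0) -> (34.4,0) [heading=0, draw]
FD 5.3: (34.4,0) -> (39.7,0) [heading=0, draw]
FD 9.1: (39.7,0) -> (48.8,0) [heading=0, draw]
Final: pos=(48.8,0), heading=0, 7 segment(s) drawn

Segment lengths:
  seg 1: (0,0) -> (14.9,0), length = 14.9
  seg 2: (14.9,0) -> (22.2,0), length = 7.3
  seg 3: (22.2,0) -> (19.2,0), length = 3
  seg 4: (19.2,0) -> (22,0), length = 2.8
  seg 5: (22,0) -> (34.4,0), length = 12.4
  seg 6: (34.4,0) -> (39.7,0), length = 5.3
  seg 7: (39.7,0) -> (48.8,0), length = 9.1
Total = 54.8

Answer: 54.8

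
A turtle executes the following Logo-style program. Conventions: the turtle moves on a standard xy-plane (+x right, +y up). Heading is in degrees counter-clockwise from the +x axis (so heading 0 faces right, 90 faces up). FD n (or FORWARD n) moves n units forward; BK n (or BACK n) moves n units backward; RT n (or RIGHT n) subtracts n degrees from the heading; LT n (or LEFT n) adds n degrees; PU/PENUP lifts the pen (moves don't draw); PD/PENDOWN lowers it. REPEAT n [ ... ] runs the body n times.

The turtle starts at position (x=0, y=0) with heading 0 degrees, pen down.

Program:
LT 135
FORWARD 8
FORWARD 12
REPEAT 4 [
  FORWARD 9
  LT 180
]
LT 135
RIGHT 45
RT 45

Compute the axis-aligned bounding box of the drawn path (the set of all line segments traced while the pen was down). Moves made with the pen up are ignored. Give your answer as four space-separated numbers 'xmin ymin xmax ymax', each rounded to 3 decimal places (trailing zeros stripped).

Executing turtle program step by step:
Start: pos=(0,0), heading=0, pen down
LT 135: heading 0 -> 135
FD 8: (0,0) -> (-5.657,5.657) [heading=135, draw]
FD 12: (-5.657,5.657) -> (-14.142,14.142) [heading=135, draw]
REPEAT 4 [
  -- iteration 1/4 --
  FD 9: (-14.142,14.142) -> (-20.506,20.506) [heading=135, draw]
  LT 180: heading 135 -> 315
  -- iteration 2/4 --
  FD 9: (-20.506,20.506) -> (-14.142,14.142) [heading=315, draw]
  LT 180: heading 315 -> 135
  -- iteration 3/4 --
  FD 9: (-14.142,14.142) -> (-20.506,20.506) [heading=135, draw]
  LT 180: heading 135 -> 315
  -- iteration 4/4 --
  FD 9: (-20.506,20.506) -> (-14.142,14.142) [heading=315, draw]
  LT 180: heading 315 -> 135
]
LT 135: heading 135 -> 270
RT 45: heading 270 -> 225
RT 45: heading 225 -> 180
Final: pos=(-14.142,14.142), heading=180, 6 segment(s) drawn

Segment endpoints: x in {-20.506, -20.506, -14.142, -14.142, -5.657, 0}, y in {0, 5.657, 14.142, 14.142, 20.506, 20.506}
xmin=-20.506, ymin=0, xmax=0, ymax=20.506

Answer: -20.506 0 0 20.506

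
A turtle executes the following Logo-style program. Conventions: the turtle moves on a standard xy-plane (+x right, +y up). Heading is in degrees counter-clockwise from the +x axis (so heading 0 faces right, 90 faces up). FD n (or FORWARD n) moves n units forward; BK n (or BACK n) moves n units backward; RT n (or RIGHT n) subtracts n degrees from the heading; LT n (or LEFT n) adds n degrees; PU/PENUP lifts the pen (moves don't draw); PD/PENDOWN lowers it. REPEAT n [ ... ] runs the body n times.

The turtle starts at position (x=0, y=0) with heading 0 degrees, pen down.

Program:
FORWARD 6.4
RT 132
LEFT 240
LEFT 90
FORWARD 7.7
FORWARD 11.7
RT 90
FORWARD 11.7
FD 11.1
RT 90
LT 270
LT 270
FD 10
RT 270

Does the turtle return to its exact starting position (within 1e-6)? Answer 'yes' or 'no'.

Executing turtle program step by step:
Start: pos=(0,0), heading=0, pen down
FD 6.4: (0,0) -> (6.4,0) [heading=0, draw]
RT 132: heading 0 -> 228
LT 240: heading 228 -> 108
LT 90: heading 108 -> 198
FD 7.7: (6.4,0) -> (-0.923,-2.379) [heading=198, draw]
FD 11.7: (-0.923,-2.379) -> (-12.05,-5.995) [heading=198, draw]
RT 90: heading 198 -> 108
FD 11.7: (-12.05,-5.995) -> (-15.666,5.132) [heading=108, draw]
FD 11.1: (-15.666,5.132) -> (-19.096,15.689) [heading=108, draw]
RT 90: heading 108 -> 18
LT 270: heading 18 -> 288
LT 270: heading 288 -> 198
FD 10: (-19.096,15.689) -> (-28.607,12.599) [heading=198, draw]
RT 270: heading 198 -> 288
Final: pos=(-28.607,12.599), heading=288, 6 segment(s) drawn

Start position: (0, 0)
Final position: (-28.607, 12.599)
Distance = 31.258; >= 1e-6 -> NOT closed

Answer: no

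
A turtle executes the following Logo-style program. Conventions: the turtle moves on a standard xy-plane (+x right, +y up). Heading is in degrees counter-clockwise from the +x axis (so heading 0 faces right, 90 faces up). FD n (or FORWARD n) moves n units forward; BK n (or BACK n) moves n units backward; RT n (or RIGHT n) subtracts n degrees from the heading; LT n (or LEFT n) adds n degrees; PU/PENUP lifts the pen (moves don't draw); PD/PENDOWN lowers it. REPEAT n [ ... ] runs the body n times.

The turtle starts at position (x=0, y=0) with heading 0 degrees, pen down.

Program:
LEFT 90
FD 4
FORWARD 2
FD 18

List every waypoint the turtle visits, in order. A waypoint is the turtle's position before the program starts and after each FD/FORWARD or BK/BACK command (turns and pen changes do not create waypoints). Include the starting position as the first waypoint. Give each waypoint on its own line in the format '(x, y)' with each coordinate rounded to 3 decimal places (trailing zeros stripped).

Answer: (0, 0)
(0, 4)
(0, 6)
(0, 24)

Derivation:
Executing turtle program step by step:
Start: pos=(0,0), heading=0, pen down
LT 90: heading 0 -> 90
FD 4: (0,0) -> (0,4) [heading=90, draw]
FD 2: (0,4) -> (0,6) [heading=90, draw]
FD 18: (0,6) -> (0,24) [heading=90, draw]
Final: pos=(0,24), heading=90, 3 segment(s) drawn
Waypoints (4 total):
(0, 0)
(0, 4)
(0, 6)
(0, 24)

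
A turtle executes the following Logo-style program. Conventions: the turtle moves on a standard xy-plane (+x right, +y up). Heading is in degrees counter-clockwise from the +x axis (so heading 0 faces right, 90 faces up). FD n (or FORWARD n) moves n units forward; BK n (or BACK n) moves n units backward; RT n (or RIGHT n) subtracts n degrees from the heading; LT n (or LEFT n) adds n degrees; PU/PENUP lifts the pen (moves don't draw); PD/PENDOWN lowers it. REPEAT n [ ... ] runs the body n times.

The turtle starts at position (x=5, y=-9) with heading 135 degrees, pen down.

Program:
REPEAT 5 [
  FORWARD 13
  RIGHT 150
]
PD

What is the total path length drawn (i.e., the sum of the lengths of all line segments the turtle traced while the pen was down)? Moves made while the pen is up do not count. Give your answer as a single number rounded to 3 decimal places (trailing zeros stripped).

Executing turtle program step by step:
Start: pos=(5,-9), heading=135, pen down
REPEAT 5 [
  -- iteration 1/5 --
  FD 13: (5,-9) -> (-4.192,0.192) [heading=135, draw]
  RT 150: heading 135 -> 345
  -- iteration 2/5 --
  FD 13: (-4.192,0.192) -> (8.365,-3.172) [heading=345, draw]
  RT 150: heading 345 -> 195
  -- iteration 3/5 --
  FD 13: (8.365,-3.172) -> (-4.192,-6.537) [heading=195, draw]
  RT 150: heading 195 -> 45
  -- iteration 4/5 --
  FD 13: (-4.192,-6.537) -> (5,2.655) [heading=45, draw]
  RT 150: heading 45 -> 255
  -- iteration 5/5 --
  FD 13: (5,2.655) -> (1.635,-9.902) [heading=255, draw]
  RT 150: heading 255 -> 105
]
PD: pen down
Final: pos=(1.635,-9.902), heading=105, 5 segment(s) drawn

Segment lengths:
  seg 1: (5,-9) -> (-4.192,0.192), length = 13
  seg 2: (-4.192,0.192) -> (8.365,-3.172), length = 13
  seg 3: (8.365,-3.172) -> (-4.192,-6.537), length = 13
  seg 4: (-4.192,-6.537) -> (5,2.655), length = 13
  seg 5: (5,2.655) -> (1.635,-9.902), length = 13
Total = 65

Answer: 65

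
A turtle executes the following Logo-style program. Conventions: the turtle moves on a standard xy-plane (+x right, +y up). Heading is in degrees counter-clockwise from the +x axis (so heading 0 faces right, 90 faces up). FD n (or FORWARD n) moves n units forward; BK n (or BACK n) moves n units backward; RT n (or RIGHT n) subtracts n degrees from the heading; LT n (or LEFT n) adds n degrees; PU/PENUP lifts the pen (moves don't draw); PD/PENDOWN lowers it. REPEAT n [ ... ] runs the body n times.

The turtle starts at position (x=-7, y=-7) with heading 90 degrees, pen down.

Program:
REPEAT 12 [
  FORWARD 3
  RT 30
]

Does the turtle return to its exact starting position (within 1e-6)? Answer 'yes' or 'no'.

Answer: yes

Derivation:
Executing turtle program step by step:
Start: pos=(-7,-7), heading=90, pen down
REPEAT 12 [
  -- iteration 1/12 --
  FD 3: (-7,-7) -> (-7,-4) [heading=90, draw]
  RT 30: heading 90 -> 60
  -- iteration 2/12 --
  FD 3: (-7,-4) -> (-5.5,-1.402) [heading=60, draw]
  RT 30: heading 60 -> 30
  -- iteration 3/12 --
  FD 3: (-5.5,-1.402) -> (-2.902,0.098) [heading=30, draw]
  RT 30: heading 30 -> 0
  -- iteration 4/12 --
  FD 3: (-2.902,0.098) -> (0.098,0.098) [heading=0, draw]
  RT 30: heading 0 -> 330
  -- iteration 5/12 --
  FD 3: (0.098,0.098) -> (2.696,-1.402) [heading=330, draw]
  RT 30: heading 330 -> 300
  -- iteration 6/12 --
  FD 3: (2.696,-1.402) -> (4.196,-4) [heading=300, draw]
  RT 30: heading 300 -> 270
  -- iteration 7/12 --
  FD 3: (4.196,-4) -> (4.196,-7) [heading=270, draw]
  RT 30: heading 270 -> 240
  -- iteration 8/12 --
  FD 3: (4.196,-7) -> (2.696,-9.598) [heading=240, draw]
  RT 30: heading 240 -> 210
  -- iteration 9/12 --
  FD 3: (2.696,-9.598) -> (0.098,-11.098) [heading=210, draw]
  RT 30: heading 210 -> 180
  -- iteration 10/12 --
  FD 3: (0.098,-11.098) -> (-2.902,-11.098) [heading=180, draw]
  RT 30: heading 180 -> 150
  -- iteration 11/12 --
  FD 3: (-2.902,-11.098) -> (-5.5,-9.598) [heading=150, draw]
  RT 30: heading 150 -> 120
  -- iteration 12/12 --
  FD 3: (-5.5,-9.598) -> (-7,-7) [heading=120, draw]
  RT 30: heading 120 -> 90
]
Final: pos=(-7,-7), heading=90, 12 segment(s) drawn

Start position: (-7, -7)
Final position: (-7, -7)
Distance = 0; < 1e-6 -> CLOSED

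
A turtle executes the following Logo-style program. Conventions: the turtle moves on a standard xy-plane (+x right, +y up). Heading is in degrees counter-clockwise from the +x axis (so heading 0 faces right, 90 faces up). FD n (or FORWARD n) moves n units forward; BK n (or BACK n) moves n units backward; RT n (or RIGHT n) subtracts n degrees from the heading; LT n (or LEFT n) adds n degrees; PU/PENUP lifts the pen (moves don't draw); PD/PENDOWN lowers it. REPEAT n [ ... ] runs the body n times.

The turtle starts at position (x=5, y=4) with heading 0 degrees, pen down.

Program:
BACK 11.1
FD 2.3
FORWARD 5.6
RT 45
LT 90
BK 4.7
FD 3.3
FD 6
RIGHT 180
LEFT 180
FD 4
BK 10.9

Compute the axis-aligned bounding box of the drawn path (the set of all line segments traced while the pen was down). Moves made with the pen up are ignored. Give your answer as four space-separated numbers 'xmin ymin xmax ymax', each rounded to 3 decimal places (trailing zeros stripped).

Answer: -6.1 0.677 7.881 10.081

Derivation:
Executing turtle program step by step:
Start: pos=(5,4), heading=0, pen down
BK 11.1: (5,4) -> (-6.1,4) [heading=0, draw]
FD 2.3: (-6.1,4) -> (-3.8,4) [heading=0, draw]
FD 5.6: (-3.8,4) -> (1.8,4) [heading=0, draw]
RT 45: heading 0 -> 315
LT 90: heading 315 -> 45
BK 4.7: (1.8,4) -> (-1.523,0.677) [heading=45, draw]
FD 3.3: (-1.523,0.677) -> (0.81,3.01) [heading=45, draw]
FD 6: (0.81,3.01) -> (5.053,7.253) [heading=45, draw]
RT 180: heading 45 -> 225
LT 180: heading 225 -> 45
FD 4: (5.053,7.253) -> (7.881,10.081) [heading=45, draw]
BK 10.9: (7.881,10.081) -> (0.174,2.374) [heading=45, draw]
Final: pos=(0.174,2.374), heading=45, 8 segment(s) drawn

Segment endpoints: x in {-6.1, -3.8, -1.523, 0.174, 0.81, 1.8, 5, 5.053, 7.881}, y in {0.677, 2.374, 3.01, 4, 7.253, 10.081}
xmin=-6.1, ymin=0.677, xmax=7.881, ymax=10.081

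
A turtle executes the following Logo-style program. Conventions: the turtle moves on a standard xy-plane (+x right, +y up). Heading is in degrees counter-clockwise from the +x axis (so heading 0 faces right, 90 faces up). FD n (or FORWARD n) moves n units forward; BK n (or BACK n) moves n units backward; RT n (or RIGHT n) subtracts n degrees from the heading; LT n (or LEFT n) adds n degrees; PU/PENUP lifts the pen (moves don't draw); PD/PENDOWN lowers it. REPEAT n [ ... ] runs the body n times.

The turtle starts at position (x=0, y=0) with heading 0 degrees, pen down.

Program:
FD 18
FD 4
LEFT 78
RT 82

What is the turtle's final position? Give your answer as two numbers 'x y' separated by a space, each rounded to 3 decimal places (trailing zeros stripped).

Executing turtle program step by step:
Start: pos=(0,0), heading=0, pen down
FD 18: (0,0) -> (18,0) [heading=0, draw]
FD 4: (18,0) -> (22,0) [heading=0, draw]
LT 78: heading 0 -> 78
RT 82: heading 78 -> 356
Final: pos=(22,0), heading=356, 2 segment(s) drawn

Answer: 22 0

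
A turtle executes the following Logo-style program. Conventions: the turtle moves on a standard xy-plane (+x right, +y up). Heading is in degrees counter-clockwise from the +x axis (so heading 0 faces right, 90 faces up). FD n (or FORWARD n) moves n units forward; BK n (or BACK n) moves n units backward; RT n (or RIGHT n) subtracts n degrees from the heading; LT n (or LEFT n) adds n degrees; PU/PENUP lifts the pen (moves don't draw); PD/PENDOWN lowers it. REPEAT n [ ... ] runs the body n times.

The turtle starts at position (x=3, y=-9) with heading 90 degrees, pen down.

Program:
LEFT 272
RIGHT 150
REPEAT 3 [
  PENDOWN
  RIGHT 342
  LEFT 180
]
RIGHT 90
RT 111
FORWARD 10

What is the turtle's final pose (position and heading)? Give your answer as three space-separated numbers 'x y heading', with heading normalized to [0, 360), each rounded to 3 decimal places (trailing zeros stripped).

Executing turtle program step by step:
Start: pos=(3,-9), heading=90, pen down
LT 272: heading 90 -> 2
RT 150: heading 2 -> 212
REPEAT 3 [
  -- iteration 1/3 --
  PD: pen down
  RT 342: heading 212 -> 230
  LT 180: heading 230 -> 50
  -- iteration 2/3 --
  PD: pen down
  RT 342: heading 50 -> 68
  LT 180: heading 68 -> 248
  -- iteration 3/3 --
  PD: pen down
  RT 342: heading 248 -> 266
  LT 180: heading 266 -> 86
]
RT 90: heading 86 -> 356
RT 111: heading 356 -> 245
FD 10: (3,-9) -> (-1.226,-18.063) [heading=245, draw]
Final: pos=(-1.226,-18.063), heading=245, 1 segment(s) drawn

Answer: -1.226 -18.063 245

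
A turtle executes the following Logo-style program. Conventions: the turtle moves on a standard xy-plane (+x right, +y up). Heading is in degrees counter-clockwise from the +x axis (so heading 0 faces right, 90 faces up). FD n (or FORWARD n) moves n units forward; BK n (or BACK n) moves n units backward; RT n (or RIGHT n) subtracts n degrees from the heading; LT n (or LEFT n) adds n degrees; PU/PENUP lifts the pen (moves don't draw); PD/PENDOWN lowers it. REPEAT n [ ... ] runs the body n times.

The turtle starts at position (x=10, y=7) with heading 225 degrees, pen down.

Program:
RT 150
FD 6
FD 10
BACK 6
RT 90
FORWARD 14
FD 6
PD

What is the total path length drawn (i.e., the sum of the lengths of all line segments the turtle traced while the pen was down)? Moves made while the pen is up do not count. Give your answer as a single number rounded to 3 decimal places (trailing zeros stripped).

Executing turtle program step by step:
Start: pos=(10,7), heading=225, pen down
RT 150: heading 225 -> 75
FD 6: (10,7) -> (11.553,12.796) [heading=75, draw]
FD 10: (11.553,12.796) -> (14.141,22.455) [heading=75, draw]
BK 6: (14.141,22.455) -> (12.588,16.659) [heading=75, draw]
RT 90: heading 75 -> 345
FD 14: (12.588,16.659) -> (26.111,13.036) [heading=345, draw]
FD 6: (26.111,13.036) -> (31.907,11.483) [heading=345, draw]
PD: pen down
Final: pos=(31.907,11.483), heading=345, 5 segment(s) drawn

Segment lengths:
  seg 1: (10,7) -> (11.553,12.796), length = 6
  seg 2: (11.553,12.796) -> (14.141,22.455), length = 10
  seg 3: (14.141,22.455) -> (12.588,16.659), length = 6
  seg 4: (12.588,16.659) -> (26.111,13.036), length = 14
  seg 5: (26.111,13.036) -> (31.907,11.483), length = 6
Total = 42

Answer: 42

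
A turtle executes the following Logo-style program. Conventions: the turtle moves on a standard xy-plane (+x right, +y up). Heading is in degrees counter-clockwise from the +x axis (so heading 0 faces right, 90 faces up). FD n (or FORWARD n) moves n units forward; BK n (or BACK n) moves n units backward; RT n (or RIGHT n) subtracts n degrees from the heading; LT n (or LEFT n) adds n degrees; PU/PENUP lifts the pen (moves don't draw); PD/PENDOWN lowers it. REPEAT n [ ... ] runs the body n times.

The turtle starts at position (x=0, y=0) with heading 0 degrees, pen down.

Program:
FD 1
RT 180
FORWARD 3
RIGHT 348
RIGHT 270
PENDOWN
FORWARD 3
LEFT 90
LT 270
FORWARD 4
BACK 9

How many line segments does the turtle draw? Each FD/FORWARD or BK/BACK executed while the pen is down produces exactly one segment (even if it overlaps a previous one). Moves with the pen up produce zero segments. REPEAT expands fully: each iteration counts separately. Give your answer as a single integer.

Answer: 5

Derivation:
Executing turtle program step by step:
Start: pos=(0,0), heading=0, pen down
FD 1: (0,0) -> (1,0) [heading=0, draw]
RT 180: heading 0 -> 180
FD 3: (1,0) -> (-2,0) [heading=180, draw]
RT 348: heading 180 -> 192
RT 270: heading 192 -> 282
PD: pen down
FD 3: (-2,0) -> (-1.376,-2.934) [heading=282, draw]
LT 90: heading 282 -> 12
LT 270: heading 12 -> 282
FD 4: (-1.376,-2.934) -> (-0.545,-6.847) [heading=282, draw]
BK 9: (-0.545,-6.847) -> (-2.416,1.956) [heading=282, draw]
Final: pos=(-2.416,1.956), heading=282, 5 segment(s) drawn
Segments drawn: 5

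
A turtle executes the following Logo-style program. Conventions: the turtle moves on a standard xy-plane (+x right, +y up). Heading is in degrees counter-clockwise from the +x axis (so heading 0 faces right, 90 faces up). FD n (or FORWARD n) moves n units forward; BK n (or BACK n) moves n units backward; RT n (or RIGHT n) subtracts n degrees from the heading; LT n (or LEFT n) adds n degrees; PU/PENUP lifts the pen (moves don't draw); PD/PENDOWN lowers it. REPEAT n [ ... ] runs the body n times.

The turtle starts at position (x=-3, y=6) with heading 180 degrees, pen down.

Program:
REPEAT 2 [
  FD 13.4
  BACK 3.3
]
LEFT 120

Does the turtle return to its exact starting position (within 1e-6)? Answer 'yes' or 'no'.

Executing turtle program step by step:
Start: pos=(-3,6), heading=180, pen down
REPEAT 2 [
  -- iteration 1/2 --
  FD 13.4: (-3,6) -> (-16.4,6) [heading=180, draw]
  BK 3.3: (-16.4,6) -> (-13.1,6) [heading=180, draw]
  -- iteration 2/2 --
  FD 13.4: (-13.1,6) -> (-26.5,6) [heading=180, draw]
  BK 3.3: (-26.5,6) -> (-23.2,6) [heading=180, draw]
]
LT 120: heading 180 -> 300
Final: pos=(-23.2,6), heading=300, 4 segment(s) drawn

Start position: (-3, 6)
Final position: (-23.2, 6)
Distance = 20.2; >= 1e-6 -> NOT closed

Answer: no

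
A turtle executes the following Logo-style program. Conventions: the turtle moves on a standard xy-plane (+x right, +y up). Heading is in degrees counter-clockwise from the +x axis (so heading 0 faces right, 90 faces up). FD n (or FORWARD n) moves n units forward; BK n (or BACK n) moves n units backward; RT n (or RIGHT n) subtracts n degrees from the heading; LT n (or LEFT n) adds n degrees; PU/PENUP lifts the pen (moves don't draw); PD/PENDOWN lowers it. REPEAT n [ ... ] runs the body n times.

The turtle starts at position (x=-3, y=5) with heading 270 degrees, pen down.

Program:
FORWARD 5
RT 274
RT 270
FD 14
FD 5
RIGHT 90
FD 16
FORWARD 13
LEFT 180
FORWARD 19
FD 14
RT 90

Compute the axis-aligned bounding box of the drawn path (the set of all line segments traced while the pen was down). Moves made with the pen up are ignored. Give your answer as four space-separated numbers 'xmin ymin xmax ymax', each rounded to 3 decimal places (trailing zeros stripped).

Executing turtle program step by step:
Start: pos=(-3,5), heading=270, pen down
FD 5: (-3,5) -> (-3,0) [heading=270, draw]
RT 274: heading 270 -> 356
RT 270: heading 356 -> 86
FD 14: (-3,0) -> (-2.023,13.966) [heading=86, draw]
FD 5: (-2.023,13.966) -> (-1.675,18.954) [heading=86, draw]
RT 90: heading 86 -> 356
FD 16: (-1.675,18.954) -> (14.286,17.838) [heading=356, draw]
FD 13: (14.286,17.838) -> (27.255,16.931) [heading=356, draw]
LT 180: heading 356 -> 176
FD 19: (27.255,16.931) -> (8.301,18.256) [heading=176, draw]
FD 14: (8.301,18.256) -> (-5.665,19.233) [heading=176, draw]
RT 90: heading 176 -> 86
Final: pos=(-5.665,19.233), heading=86, 7 segment(s) drawn

Segment endpoints: x in {-5.665, -3, -3, -2.023, -1.675, 8.301, 14.286, 27.255}, y in {0, 5, 13.966, 16.931, 17.838, 18.256, 18.954, 19.233}
xmin=-5.665, ymin=0, xmax=27.255, ymax=19.233

Answer: -5.665 0 27.255 19.233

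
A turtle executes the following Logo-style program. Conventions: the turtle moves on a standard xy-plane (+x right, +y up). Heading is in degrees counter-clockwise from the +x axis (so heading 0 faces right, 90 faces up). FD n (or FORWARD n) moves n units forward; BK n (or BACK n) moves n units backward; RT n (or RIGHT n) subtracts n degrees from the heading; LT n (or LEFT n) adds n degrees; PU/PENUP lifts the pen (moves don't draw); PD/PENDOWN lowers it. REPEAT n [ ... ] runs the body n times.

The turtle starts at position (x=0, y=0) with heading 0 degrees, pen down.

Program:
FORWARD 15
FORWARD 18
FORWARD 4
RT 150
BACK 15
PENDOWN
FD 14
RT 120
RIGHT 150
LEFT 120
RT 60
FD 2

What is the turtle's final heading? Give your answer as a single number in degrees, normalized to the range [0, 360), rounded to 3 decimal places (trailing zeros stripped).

Answer: 0

Derivation:
Executing turtle program step by step:
Start: pos=(0,0), heading=0, pen down
FD 15: (0,0) -> (15,0) [heading=0, draw]
FD 18: (15,0) -> (33,0) [heading=0, draw]
FD 4: (33,0) -> (37,0) [heading=0, draw]
RT 150: heading 0 -> 210
BK 15: (37,0) -> (49.99,7.5) [heading=210, draw]
PD: pen down
FD 14: (49.99,7.5) -> (37.866,0.5) [heading=210, draw]
RT 120: heading 210 -> 90
RT 150: heading 90 -> 300
LT 120: heading 300 -> 60
RT 60: heading 60 -> 0
FD 2: (37.866,0.5) -> (39.866,0.5) [heading=0, draw]
Final: pos=(39.866,0.5), heading=0, 6 segment(s) drawn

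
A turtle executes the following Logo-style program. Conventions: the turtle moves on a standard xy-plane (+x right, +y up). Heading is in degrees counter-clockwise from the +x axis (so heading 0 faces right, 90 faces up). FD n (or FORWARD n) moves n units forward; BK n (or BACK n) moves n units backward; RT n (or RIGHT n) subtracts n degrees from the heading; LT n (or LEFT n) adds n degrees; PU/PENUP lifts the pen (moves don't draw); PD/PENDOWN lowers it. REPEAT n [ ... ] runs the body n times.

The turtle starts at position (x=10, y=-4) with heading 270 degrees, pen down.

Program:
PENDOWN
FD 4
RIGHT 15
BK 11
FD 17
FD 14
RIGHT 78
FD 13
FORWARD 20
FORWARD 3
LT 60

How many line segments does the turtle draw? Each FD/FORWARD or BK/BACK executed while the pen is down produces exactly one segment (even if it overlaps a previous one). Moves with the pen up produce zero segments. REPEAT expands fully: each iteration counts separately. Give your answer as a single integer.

Answer: 7

Derivation:
Executing turtle program step by step:
Start: pos=(10,-4), heading=270, pen down
PD: pen down
FD 4: (10,-4) -> (10,-8) [heading=270, draw]
RT 15: heading 270 -> 255
BK 11: (10,-8) -> (12.847,2.625) [heading=255, draw]
FD 17: (12.847,2.625) -> (8.447,-13.796) [heading=255, draw]
FD 14: (8.447,-13.796) -> (4.824,-27.319) [heading=255, draw]
RT 78: heading 255 -> 177
FD 13: (4.824,-27.319) -> (-8.159,-26.638) [heading=177, draw]
FD 20: (-8.159,-26.638) -> (-28.131,-25.591) [heading=177, draw]
FD 3: (-28.131,-25.591) -> (-31.127,-25.434) [heading=177, draw]
LT 60: heading 177 -> 237
Final: pos=(-31.127,-25.434), heading=237, 7 segment(s) drawn
Segments drawn: 7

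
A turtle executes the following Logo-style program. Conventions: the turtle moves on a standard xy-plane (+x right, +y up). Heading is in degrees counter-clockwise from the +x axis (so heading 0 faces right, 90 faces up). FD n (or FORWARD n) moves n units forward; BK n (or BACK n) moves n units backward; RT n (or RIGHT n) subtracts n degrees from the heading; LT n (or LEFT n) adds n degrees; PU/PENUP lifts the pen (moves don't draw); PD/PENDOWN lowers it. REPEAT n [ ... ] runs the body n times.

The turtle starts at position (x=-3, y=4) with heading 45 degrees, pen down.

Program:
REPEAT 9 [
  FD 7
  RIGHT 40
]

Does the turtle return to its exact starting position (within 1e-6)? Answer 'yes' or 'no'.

Answer: yes

Derivation:
Executing turtle program step by step:
Start: pos=(-3,4), heading=45, pen down
REPEAT 9 [
  -- iteration 1/9 --
  FD 7: (-3,4) -> (1.95,8.95) [heading=45, draw]
  RT 40: heading 45 -> 5
  -- iteration 2/9 --
  FD 7: (1.95,8.95) -> (8.923,9.56) [heading=5, draw]
  RT 40: heading 5 -> 325
  -- iteration 3/9 --
  FD 7: (8.923,9.56) -> (14.657,5.545) [heading=325, draw]
  RT 40: heading 325 -> 285
  -- iteration 4/9 --
  FD 7: (14.657,5.545) -> (16.469,-1.217) [heading=285, draw]
  RT 40: heading 285 -> 245
  -- iteration 5/9 --
  FD 7: (16.469,-1.217) -> (13.511,-7.561) [heading=245, draw]
  RT 40: heading 245 -> 205
  -- iteration 6/9 --
  FD 7: (13.511,-7.561) -> (7.166,-10.519) [heading=205, draw]
  RT 40: heading 205 -> 165
  -- iteration 7/9 --
  FD 7: (7.166,-10.519) -> (0.405,-8.707) [heading=165, draw]
  RT 40: heading 165 -> 125
  -- iteration 8/9 --
  FD 7: (0.405,-8.707) -> (-3.61,-2.973) [heading=125, draw]
  RT 40: heading 125 -> 85
  -- iteration 9/9 --
  FD 7: (-3.61,-2.973) -> (-3,4) [heading=85, draw]
  RT 40: heading 85 -> 45
]
Final: pos=(-3,4), heading=45, 9 segment(s) drawn

Start position: (-3, 4)
Final position: (-3, 4)
Distance = 0; < 1e-6 -> CLOSED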